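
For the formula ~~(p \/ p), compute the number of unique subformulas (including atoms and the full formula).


Formula: ~~(p \/ p)
Subformulas found:
  1. p
  2. (p \/ p)
  3. ~(p \/ p)
  4. ~~(p \/ p)
Total distinct subformulas = 4

4


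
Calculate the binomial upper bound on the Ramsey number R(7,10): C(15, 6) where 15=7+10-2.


R(7,10) <= C(7+10-2, 7-1) = C(15, 6)
C(15, 6) = 15! / (6! * 9!)
= 5005

5005


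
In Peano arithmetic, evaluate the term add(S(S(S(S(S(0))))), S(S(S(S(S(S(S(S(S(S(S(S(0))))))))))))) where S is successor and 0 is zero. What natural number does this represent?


add(S^5(0), S^12(0)):
S^5(0) = 5
S^12(0) = 12
5 + 12 = 17

17


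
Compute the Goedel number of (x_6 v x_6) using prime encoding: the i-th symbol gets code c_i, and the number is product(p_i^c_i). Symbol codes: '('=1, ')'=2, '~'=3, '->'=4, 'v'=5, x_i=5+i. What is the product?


Formula: (x_6 v x_6)
Symbol codes: [1, 11, 5, 11, 2]
Primes: [2, 3, 5, 7, 11]
p_1^1 = 2^1 = 2
p_2^11 = 3^11 = 177147
p_3^5 = 5^5 = 3125
p_4^11 = 7^11 = 1977326743
p_5^2 = 11^2 = 121
Product = 264897359785054631250

264897359785054631250


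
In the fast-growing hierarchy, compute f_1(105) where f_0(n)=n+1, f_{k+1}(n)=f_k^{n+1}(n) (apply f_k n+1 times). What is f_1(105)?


f_1(105) = f_0^106(105)
f_0 adds 1 each time, applied 106 times.
f_1(105) = 105 + 106 = 211

211


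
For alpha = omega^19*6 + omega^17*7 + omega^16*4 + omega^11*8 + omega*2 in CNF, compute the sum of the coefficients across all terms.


CNF: omega^19*6 + omega^17*7 + omega^16*4 + omega^11*8 + omega*2
Coefficients: 6 + 7 + 4 + 8 + 2 = 27

27


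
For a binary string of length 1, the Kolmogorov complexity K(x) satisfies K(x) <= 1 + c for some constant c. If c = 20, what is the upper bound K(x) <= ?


K(x) <= |x| + c = 1 + 20 = 21

21


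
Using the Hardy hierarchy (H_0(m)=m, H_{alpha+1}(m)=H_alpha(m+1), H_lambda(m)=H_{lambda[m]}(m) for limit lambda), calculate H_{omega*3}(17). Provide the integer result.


H_{omega*3}(17):
For the Hardy hierarchy, H_{omega*k}(n) = 2^k * n.
2^3 = 8.
8 * 17 = 136

136


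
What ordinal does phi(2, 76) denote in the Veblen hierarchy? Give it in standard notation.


phi(2, 76):
phi(2, beta) = zeta_beta (the beta-th zeta number, fixed point of epsilon).
phi(2, 76) = zeta_76

zeta_76


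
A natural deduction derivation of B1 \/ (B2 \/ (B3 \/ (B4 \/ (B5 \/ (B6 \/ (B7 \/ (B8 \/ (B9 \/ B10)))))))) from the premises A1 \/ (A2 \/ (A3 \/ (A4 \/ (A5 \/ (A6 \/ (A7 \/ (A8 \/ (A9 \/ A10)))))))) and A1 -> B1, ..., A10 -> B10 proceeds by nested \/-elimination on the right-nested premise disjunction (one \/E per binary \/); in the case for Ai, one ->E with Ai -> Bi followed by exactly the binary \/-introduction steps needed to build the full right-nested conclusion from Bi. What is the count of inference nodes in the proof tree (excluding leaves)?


Constructive dilemma with 10 branches, all disjunctions right-nested:
- \/E: the premise has 9 binary \/, each eliminated once: 9 nodes.
- ->E: one per case (Ai with Ai -> Bi gives Bi): 10 nodes.
- \/I: in case i < n, Bi needs 1 step to form Bi \/ (B(i+1) \/ ...) and then i-1 steps to prepend B(i-1), ..., B1, i.e. i steps; in case i = n, B10 needs 9 prepend steps.
  \/I total = (1 + 2 + ... + 9) + 9 = 45 + 9 = 54 nodes.
Total = 9 + 10 + 54 = 73

73


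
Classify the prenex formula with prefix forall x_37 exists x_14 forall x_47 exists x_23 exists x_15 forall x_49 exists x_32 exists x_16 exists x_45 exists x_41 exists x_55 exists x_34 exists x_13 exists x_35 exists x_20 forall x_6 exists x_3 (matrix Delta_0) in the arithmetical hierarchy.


Leading quantifier is forall, so the class is Pi.
Number of quantifier blocks = alternations + 1 = 7 + 1 = 8.
Classification: Pi_8

Pi_8


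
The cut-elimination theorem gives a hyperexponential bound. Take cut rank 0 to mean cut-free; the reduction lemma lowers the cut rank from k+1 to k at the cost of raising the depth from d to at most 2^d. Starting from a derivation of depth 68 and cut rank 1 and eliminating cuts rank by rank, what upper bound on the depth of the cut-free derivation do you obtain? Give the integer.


Each rank reduction sends depth d to at most 2^d; cut rank r needs r reductions.
2_0(68) = 68
2_1(68) = 2^68 = 295147905179352825856
Cut-free depth bound = 295147905179352825856

295147905179352825856


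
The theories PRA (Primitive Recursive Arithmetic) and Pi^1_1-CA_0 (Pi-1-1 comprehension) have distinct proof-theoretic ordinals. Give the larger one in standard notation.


Proof-theoretic ordinal of PRA (Primitive Recursive Arithmetic): omega^omega
Proof-theoretic ordinal of Pi^1_1-CA_0 (Pi-1-1 comprehension): psi_0(Omega_omega)
Comparing: omega^omega < psi_0(Omega_omega).
The larger ordinal is psi_0(Omega_omega) (from Pi^1_1-CA_0 (Pi-1-1 comprehension)).

psi_0(Omega_omega)


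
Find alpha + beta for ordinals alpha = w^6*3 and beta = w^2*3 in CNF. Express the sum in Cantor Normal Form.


Ordinal addition w^6*3 + w^2*3:
Leading exponent of alpha (6) > leading exponent of beta (2).
Since alpha's term has higher exponent than beta's leading term,
the sum is simply alpha followed by beta.
Result = w^6*3 + w^2*3

w^6*3 + w^2*3


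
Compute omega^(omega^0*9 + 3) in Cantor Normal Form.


omega^(omega^0*9 + 3):
omega^0 = 1, so the exponent is 9 + 3 = 12 (finite ordinal addition).
Result = omega^12, already a single CNF term.

omega^12


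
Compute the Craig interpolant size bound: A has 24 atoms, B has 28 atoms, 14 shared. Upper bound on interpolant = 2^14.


Shared atoms = 14
Craig interpolant size bound = 2^14
= 16384

16384


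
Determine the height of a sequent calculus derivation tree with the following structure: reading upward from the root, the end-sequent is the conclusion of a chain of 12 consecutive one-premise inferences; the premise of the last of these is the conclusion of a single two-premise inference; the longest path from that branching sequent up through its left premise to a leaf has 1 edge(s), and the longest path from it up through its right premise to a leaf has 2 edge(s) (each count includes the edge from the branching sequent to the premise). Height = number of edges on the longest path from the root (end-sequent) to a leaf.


Longest path through the left premise: 1 edges (measured from the branching sequent)
Longest path through the right premise: 2 edges
Height of the subtree rooted at the branching sequent: max(1, 2) = 2
The branching sequent sits 12 edges above the root (the chain of one-premise inferences), so height = 2 + 12 = 14

14


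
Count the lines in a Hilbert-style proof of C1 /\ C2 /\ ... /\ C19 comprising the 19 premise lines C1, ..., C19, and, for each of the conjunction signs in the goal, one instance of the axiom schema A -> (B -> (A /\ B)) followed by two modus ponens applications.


Conjoining 19 premises:
- 19 premise lines
- the goal has 18 conjunction signs; each costs 1 axiom instance + 2 MP = 3 lines: 3 * 18 = 54
Total = 19 + 54 = 73 lines.

73


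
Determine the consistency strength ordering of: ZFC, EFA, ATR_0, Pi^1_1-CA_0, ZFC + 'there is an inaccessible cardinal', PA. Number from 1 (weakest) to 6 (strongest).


Ordering by consistency strength:
1. EFA
2. PA
3. ATR_0
4. Pi^1_1-CA_0
5. ZFC
6. ZFC + 'there is an inaccessible cardinal'


ZFC=5, EFA=1, ATR_0=3, Pi^1_1-CA_0=4, ZFC + 'there is an inaccessible cardinal'=6, PA=2


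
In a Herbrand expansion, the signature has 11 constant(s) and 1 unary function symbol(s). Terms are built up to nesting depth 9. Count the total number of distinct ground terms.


Herbrand terms by depth:
Depth 0: 11 constants
Depth 1: 11 new terms (running total: 22)
Depth 2: 11 new terms (running total: 33)
Depth 3: 11 new terms (running total: 44)
Depth 4: 11 new terms (running total: 55)
Depth 5: 11 new terms (running total: 66)
Depth 6: 11 new terms (running total: 77)
Depth 7: 11 new terms (running total: 88)
Depth 8: 11 new terms (running total: 99)
Depth 9: 11 new terms (running total: 110)
Total distinct ground terms = 110

110


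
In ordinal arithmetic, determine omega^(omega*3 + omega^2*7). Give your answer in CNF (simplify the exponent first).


omega^(omega*3 + omega^2*7):
In ordinal addition a term is absorbed by a following term of strictly larger exponent: 1 < 2, so omega*3 + omega^2*7 = omega^2*7.
omega raised to a CNF ordinal is a single CNF term: Result = omega^(omega^2*7)

omega^(omega^2*7)


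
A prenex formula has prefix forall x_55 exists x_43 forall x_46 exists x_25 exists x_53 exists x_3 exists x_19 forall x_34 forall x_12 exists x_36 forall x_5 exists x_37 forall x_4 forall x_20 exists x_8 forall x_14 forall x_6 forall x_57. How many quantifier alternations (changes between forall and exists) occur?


Walk the prefix and count type changes:
  position 1: forall -> exists <-- alternation
  position 2: exists -> forall <-- alternation
  position 3: forall -> exists <-- alternation
  position 4: exists -> exists
  position 5: exists -> exists
  position 6: exists -> exists
  position 7: exists -> forall <-- alternation
  position 8: forall -> forall
  position 9: forall -> exists <-- alternation
  position 10: exists -> forall <-- alternation
  position 11: forall -> exists <-- alternation
  position 12: exists -> forall <-- alternation
  position 13: forall -> forall
  position 14: forall -> exists <-- alternation
  position 15: exists -> forall <-- alternation
  position 16: forall -> forall
  position 17: forall -> forall
Total alternations = 10

10


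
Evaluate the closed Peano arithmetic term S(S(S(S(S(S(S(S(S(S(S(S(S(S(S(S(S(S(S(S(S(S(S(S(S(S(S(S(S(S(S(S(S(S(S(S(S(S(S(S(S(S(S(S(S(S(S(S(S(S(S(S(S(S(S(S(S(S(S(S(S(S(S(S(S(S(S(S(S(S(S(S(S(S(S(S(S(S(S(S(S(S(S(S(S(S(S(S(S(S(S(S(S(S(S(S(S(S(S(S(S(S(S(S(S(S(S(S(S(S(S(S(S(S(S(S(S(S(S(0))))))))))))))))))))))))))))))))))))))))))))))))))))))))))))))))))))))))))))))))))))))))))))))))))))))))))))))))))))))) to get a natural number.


Counting successors applied to 0:
119 applications of S to 0 = 119

119


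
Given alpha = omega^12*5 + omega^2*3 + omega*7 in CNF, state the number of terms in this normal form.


CNF: omega^12*5 + omega^2*3 + omega*7
Count the summands separated by '+':
  term 1: omega^12*5
  term 2: omega^2*3
  term 3: omega*7
Total terms = 3

3


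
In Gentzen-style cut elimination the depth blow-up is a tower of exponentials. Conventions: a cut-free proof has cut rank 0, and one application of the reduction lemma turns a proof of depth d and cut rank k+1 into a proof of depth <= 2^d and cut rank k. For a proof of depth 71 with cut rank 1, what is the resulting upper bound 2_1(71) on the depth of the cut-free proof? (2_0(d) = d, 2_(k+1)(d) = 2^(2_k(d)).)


Each rank reduction sends depth d to at most 2^d; cut rank r needs r reductions.
2_0(71) = 71
2_1(71) = 2^71 = 2361183241434822606848
Cut-free depth bound = 2361183241434822606848

2361183241434822606848


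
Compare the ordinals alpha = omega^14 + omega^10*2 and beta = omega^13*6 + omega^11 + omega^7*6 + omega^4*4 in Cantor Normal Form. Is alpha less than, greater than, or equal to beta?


Compare term by term from highest exponent:
alpha = omega^14 + omega^10*2
beta = omega^13*6 + omega^11 + omega^7*6 + omega^4*4
Term 1: alpha has omega^14*1, beta has omega^13*6
Term 2: alpha has omega^10*2, beta has omega^11*1
Term 3: alpha has omega^0*0, beta has omega^7*6
Term 4: alpha has omega^0*0, beta has omega^4*4
Result: alpha > beta

alpha > beta


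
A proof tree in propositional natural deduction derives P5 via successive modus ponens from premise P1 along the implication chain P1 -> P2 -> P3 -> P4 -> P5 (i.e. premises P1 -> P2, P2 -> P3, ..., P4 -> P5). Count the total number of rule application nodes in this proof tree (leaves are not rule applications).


We have a chain: P1 -> P2 -> P3 -> P4 -> P5.
Each modus ponens application produces the next variable.
The chain has 5 propositions, so 5-1 = 4 modus ponens steps.
Total inference nodes = 4

4


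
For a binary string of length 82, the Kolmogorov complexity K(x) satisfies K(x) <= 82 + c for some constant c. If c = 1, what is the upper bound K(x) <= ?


K(x) <= |x| + c = 82 + 1 = 83

83


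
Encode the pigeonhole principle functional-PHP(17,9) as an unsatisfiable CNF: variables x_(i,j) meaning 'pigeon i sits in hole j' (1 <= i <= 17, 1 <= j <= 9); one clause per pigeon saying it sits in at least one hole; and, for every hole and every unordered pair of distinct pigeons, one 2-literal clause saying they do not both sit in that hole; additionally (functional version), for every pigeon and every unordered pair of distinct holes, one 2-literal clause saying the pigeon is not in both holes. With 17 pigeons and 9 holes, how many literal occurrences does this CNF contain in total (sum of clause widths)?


functional-PHP(17,9): 17 pigeons, 9 holes, 17*9 = 153 variables.
- pigeon clauses: one per pigeon -> 17 clauses of width 9 -> 153 literals
- hole clauses: 9 holes * C(17,2) = 9 * 136 -> 1224 clauses of width 2 -> 2448 literals
- functional clauses: 17 pigeons * C(9,2) = 17 * 36 -> 612 clauses of width 2 -> 1224 literals
Total literal occurrences = 153 + 2448 + 1224 = 3825

3825


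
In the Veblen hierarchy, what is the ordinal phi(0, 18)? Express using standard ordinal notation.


phi(0, 18):
phi(0, beta) = omega^beta by definition.
phi(0, 18) = omega^18

omega^18


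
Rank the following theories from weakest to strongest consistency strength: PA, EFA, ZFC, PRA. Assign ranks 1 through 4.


Ordering by consistency strength:
1. EFA
2. PRA
3. PA
4. ZFC


PA=3, EFA=1, ZFC=4, PRA=2


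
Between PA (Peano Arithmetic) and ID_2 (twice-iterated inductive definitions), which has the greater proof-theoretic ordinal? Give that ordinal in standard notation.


Proof-theoretic ordinal of PA (Peano Arithmetic): epsilon_0
Proof-theoretic ordinal of ID_2 (twice-iterated inductive definitions): psi_0(epsilon_{Omega_2+1})
Comparing: epsilon_0 < psi_0(epsilon_{Omega_2+1}).
The larger ordinal is psi_0(epsilon_{Omega_2+1}) (from ID_2 (twice-iterated inductive definitions)).

psi_0(epsilon_{Omega_2+1})


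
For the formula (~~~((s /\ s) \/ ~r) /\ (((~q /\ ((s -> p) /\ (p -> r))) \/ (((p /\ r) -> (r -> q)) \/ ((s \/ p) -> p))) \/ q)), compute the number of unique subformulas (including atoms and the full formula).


Formula: (~~~((s /\ s) \/ ~r) /\ (((~q /\ ((s -> p) /\ (p -> r))) \/ (((p /\ r) -> (r -> q)) \/ ((s \/ p) -> p))) \/ q))
Subformulas found:
  1. r
  2. q
  3. s
  4. p
  5. ~r
  6. ~q
  7. (r -> q)
  8. (s /\ s)
  9. (s \/ p)
  10. (p /\ r)
  11. (s -> p)
  12. (p -> r)
  13. ((s \/ p) -> p)
  14. ((s /\ s) \/ ~r)
  15. ~((s /\ s) \/ ~r)
  16. ~~((s /\ s) \/ ~r)
  17. ~~~((s /\ s) \/ ~r)
  18. ((p /\ r) -> (r -> q))
  19. ((s -> p) /\ (p -> r))
  20. (~q /\ ((s -> p) /\ (p -> r)))
  21. (((p /\ r) -> (r -> q)) \/ ((s \/ p) -> p))
  22. ((~q /\ ((s -> p) /\ (p -> r))) \/ (((p /\ r) -> (r -> q)) \/ ((s \/ p) -> p)))
  23. (((~q /\ ((s -> p) /\ (p -> r))) \/ (((p /\ r) -> (r -> q)) \/ ((s \/ p) -> p))) \/ q)
  24. (~~~((s /\ s) \/ ~r) /\ (((~q /\ ((s -> p) /\ (p -> r))) \/ (((p /\ r) -> (r -> q)) \/ ((s \/ p) -> p))) \/ q))
Total distinct subformulas = 24

24


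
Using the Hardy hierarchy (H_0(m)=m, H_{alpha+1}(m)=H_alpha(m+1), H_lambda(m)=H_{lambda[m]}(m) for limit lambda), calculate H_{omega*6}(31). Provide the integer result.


H_{omega*6}(31):
For the Hardy hierarchy, H_{omega*k}(n) = 2^k * n.
2^6 = 64.
64 * 31 = 1984

1984


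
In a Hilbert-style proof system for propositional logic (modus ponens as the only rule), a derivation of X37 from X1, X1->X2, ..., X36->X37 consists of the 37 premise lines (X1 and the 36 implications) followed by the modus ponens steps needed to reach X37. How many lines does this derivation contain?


We have 37 premise lines: X1 and 36 implications.
Each implication is detached once by MP, giving 36 MP lines.
37 premise lines + 36 MP lines = 73 total lines.

73


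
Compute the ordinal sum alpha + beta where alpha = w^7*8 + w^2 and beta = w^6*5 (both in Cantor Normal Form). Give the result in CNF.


Ordinal addition (w^7*8 + w^2) + w^6*5:
alpha's leading term has exponent 7 > beta's exponent 6, so it survives.
alpha's tail term has exponent 2 < beta's exponent 6, so it is absorbed by beta.
In ordinal addition, any term followed by a strictly larger-exponent term is absorbed.
Result = w^7*8 + w^6*5

w^7*8 + w^6*5


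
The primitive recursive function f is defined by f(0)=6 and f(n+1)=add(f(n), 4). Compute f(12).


f(0) = 6
f(1) = add(f(0), 4) = add(6, 4) = 10
f(2) = add(f(1), 4) = add(10, 4) = 14
f(3) = add(f(2), 4) = add(14, 4) = 18
f(4) = add(f(3), 4) = add(18, 4) = 22
f(5) = add(f(4), 4) = add(22, 4) = 26
f(6) = add(f(5), 4) = add(26, 4) = 30
f(7) = add(f(6), 4) = add(30, 4) = 34
f(8) = add(f(7), 4) = add(34, 4) = 38
f(9) = add(f(8), 4) = add(38, 4) = 42
f(10) = add(f(9), 4) = add(42, 4) = 46
f(11) = add(f(10), 4) = add(46, 4) = 50
f(12) = add(f(11), 4) = add(50, 4) = 54


54


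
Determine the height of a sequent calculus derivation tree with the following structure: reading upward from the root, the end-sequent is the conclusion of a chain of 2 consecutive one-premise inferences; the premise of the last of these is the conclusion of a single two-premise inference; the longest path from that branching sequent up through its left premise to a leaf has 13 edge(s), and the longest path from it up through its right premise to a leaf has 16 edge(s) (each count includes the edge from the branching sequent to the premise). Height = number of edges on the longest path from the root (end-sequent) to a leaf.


Longest path through the left premise: 13 edges (measured from the branching sequent)
Longest path through the right premise: 16 edges
Height of the subtree rooted at the branching sequent: max(13, 16) = 16
The branching sequent sits 2 edges above the root (the chain of one-premise inferences), so height = 16 + 2 = 18

18


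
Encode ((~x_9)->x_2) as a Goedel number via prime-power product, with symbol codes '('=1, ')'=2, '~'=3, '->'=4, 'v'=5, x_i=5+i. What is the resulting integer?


Formula: ((~x_9)->x_2)
Symbol codes: [1, 1, 3, 14, 2, 4, 7, 2]
Primes: [2, 3, 5, 7, 11, 13, 17, 19]
p_1^1 = 2^1 = 2
p_2^1 = 3^1 = 3
p_3^3 = 5^3 = 125
p_4^14 = 7^14 = 678223072849
p_5^2 = 11^2 = 121
p_6^4 = 13^4 = 28561
p_7^7 = 17^7 = 410338673
p_8^2 = 19^2 = 361
Product = 260400764357991307338384439092750

260400764357991307338384439092750


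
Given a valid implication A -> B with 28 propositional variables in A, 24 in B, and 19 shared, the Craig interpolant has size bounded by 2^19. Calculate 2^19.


Shared atoms = 19
Craig interpolant size bound = 2^19
= 524288

524288


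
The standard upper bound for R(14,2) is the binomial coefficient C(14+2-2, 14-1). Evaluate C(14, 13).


R(14,2) <= C(14+2-2, 14-1) = C(14, 13)
C(14, 13) = 14! / (13! * 1!)
= 14

14


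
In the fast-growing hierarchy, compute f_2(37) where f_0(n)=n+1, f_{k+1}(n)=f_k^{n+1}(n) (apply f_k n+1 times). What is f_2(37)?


f_2(37) = f_1^38(37)
f_1(m) = 2m + 1.
Iterating: f_1^k(n) = 2^k*(n+1) - 1.
f_2(37) = 2^38*(37+1) - 1 = 274877906944*38 - 1 = 10445360463871

10445360463871


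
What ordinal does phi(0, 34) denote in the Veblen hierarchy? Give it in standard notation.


phi(0, 34):
phi(0, beta) = omega^beta by definition.
phi(0, 34) = omega^34

omega^34


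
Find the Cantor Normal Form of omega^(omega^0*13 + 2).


omega^(omega^0*13 + 2):
omega^0 = 1, so the exponent is 13 + 2 = 15 (finite ordinal addition).
Result = omega^15, already a single CNF term.

omega^15


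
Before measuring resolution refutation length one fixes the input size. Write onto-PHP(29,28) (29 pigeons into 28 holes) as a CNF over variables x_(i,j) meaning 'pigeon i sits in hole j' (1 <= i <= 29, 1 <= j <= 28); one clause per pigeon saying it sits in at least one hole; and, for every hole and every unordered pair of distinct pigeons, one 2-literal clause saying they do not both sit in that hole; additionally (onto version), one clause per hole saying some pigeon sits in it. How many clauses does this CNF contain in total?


onto-PHP(29,28): 29 pigeons, 28 holes, 29*28 = 812 variables.
- pigeon clauses: one per pigeon -> 29 clauses
- hole clauses: 28 holes * C(29,2) = 28 * 406 -> 11368 clauses
- onto clauses: one per hole -> 28 clauses
Total clauses = 29 + 11368 + 28 = 11425

11425


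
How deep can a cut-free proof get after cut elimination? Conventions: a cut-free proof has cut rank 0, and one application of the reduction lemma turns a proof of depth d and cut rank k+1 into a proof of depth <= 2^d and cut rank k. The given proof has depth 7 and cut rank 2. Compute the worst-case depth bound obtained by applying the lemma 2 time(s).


Each rank reduction sends depth d to at most 2^d; cut rank r needs r reductions.
2_0(7) = 7
2_1(7) = 2^7 = 128
2_2(7) = 2^128 = 340282366920938463463374607431768211456
Cut-free depth bound = 340282366920938463463374607431768211456

340282366920938463463374607431768211456


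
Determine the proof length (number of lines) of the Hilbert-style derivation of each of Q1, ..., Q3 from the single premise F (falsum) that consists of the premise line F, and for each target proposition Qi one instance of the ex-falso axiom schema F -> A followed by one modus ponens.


Ex falso, line by line:
- 1 premise line (F)
- 3 targets, each needing 1 axiom instance (F -> Qi) + 1 MP = 2 lines: 2 * 3 = 6
Total = 1 + 6 = 7 lines.

7


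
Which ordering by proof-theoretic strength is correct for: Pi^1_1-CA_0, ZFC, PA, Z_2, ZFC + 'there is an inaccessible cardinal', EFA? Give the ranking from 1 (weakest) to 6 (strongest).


Ordering by consistency strength:
1. EFA
2. PA
3. Pi^1_1-CA_0
4. Z_2
5. ZFC
6. ZFC + 'there is an inaccessible cardinal'


Pi^1_1-CA_0=3, ZFC=5, PA=2, Z_2=4, ZFC + 'there is an inaccessible cardinal'=6, EFA=1


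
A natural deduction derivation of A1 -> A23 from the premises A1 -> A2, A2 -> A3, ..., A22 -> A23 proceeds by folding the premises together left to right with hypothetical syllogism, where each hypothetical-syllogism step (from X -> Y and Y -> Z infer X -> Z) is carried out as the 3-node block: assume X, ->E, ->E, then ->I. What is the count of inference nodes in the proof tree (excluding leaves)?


There are 22 premises in the chain. The first HS step combines premises 1 and 2; each further premise needs one more HS step.
So 22 premises require 22 - 1 = 21 hypothetical-syllogism steps.
Each HS step uses 3 inference nodes (->E, ->E, ->I).
21 * 3 = 63 total inference nodes.

63


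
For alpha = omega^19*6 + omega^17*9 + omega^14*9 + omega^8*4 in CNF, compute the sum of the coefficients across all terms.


CNF: omega^19*6 + omega^17*9 + omega^14*9 + omega^8*4
Coefficients: 6 + 9 + 9 + 4 = 28

28


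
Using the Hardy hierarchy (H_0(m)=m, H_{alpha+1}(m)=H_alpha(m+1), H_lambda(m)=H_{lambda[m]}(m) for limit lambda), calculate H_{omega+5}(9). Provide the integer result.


H_{omega+5}(9):
Unwind the 5 successor steps: H_{omega+5}(9) = H_omega(9+5) = H_omega(14).
H_omega(m) = H_m(m) = m + m = 2m.
Result = 2 * 14 = 28

28


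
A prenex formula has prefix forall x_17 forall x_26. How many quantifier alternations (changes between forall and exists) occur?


Walk the prefix and count type changes:
  position 1: forall -> forall
Total alternations = 0

0


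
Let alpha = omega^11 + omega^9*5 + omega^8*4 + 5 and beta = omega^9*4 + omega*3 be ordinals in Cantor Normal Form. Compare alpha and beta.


Compare term by term from highest exponent:
alpha = omega^11 + omega^9*5 + omega^8*4 + 5
beta = omega^9*4 + omega*3
Term 1: alpha has omega^11*1, beta has omega^9*4
Term 2: alpha has omega^9*5, beta has omega^1*3
Term 3: alpha has omega^8*4, beta has omega^0*0
Term 4: alpha has omega^0*5, beta has omega^0*0
Result: alpha > beta

alpha > beta


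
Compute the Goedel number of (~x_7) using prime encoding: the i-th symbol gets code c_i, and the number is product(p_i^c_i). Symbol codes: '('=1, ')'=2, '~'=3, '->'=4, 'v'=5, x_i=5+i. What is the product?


Formula: (~x_7)
Symbol codes: [1, 3, 12, 2]
Primes: [2, 3, 5, 7]
p_1^1 = 2^1 = 2
p_2^3 = 3^3 = 27
p_3^12 = 5^12 = 244140625
p_4^2 = 7^2 = 49
Product = 645996093750

645996093750


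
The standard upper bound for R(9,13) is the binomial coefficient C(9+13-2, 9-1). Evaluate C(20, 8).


R(9,13) <= C(9+13-2, 9-1) = C(20, 8)
C(20, 8) = 20! / (8! * 12!)
= 125970

125970


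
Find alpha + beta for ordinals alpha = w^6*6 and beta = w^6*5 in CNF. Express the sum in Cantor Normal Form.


Ordinal addition w^6*6 + w^6*5:
Both terms have the same exponent 6.
w^e*c + w^e*d = w^e*(c+d).
Result = w^6*(6+5) = w^6*11

w^6*11


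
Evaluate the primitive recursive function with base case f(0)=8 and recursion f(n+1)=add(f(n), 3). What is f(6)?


f(0) = 8
f(1) = add(f(0), 3) = add(8, 3) = 11
f(2) = add(f(1), 3) = add(11, 3) = 14
f(3) = add(f(2), 3) = add(14, 3) = 17
f(4) = add(f(3), 3) = add(17, 3) = 20
f(5) = add(f(4), 3) = add(20, 3) = 23
f(6) = add(f(5), 3) = add(23, 3) = 26


26


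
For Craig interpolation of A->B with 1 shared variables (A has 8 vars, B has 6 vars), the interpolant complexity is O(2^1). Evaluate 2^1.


Shared atoms = 1
Craig interpolant size bound = 2^1
= 2

2


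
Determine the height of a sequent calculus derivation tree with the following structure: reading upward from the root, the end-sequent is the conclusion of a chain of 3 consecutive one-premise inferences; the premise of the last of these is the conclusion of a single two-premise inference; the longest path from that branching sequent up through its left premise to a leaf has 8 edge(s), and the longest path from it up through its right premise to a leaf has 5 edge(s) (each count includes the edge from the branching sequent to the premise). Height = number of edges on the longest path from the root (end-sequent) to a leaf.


Longest path through the left premise: 8 edges (measured from the branching sequent)
Longest path through the right premise: 5 edges
Height of the subtree rooted at the branching sequent: max(8, 5) = 8
The branching sequent sits 3 edges above the root (the chain of one-premise inferences), so height = 8 + 3 = 11

11


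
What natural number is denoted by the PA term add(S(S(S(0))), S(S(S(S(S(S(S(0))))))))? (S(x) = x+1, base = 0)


add(S^3(0), S^7(0)):
S^3(0) = 3
S^7(0) = 7
3 + 7 = 10

10


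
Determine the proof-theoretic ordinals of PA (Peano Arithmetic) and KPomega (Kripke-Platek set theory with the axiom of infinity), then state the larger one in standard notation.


Proof-theoretic ordinal of PA (Peano Arithmetic): epsilon_0
Proof-theoretic ordinal of KPomega (Kripke-Platek set theory with the axiom of infinity): psi_0(epsilon_{Omega+1})
Comparing: epsilon_0 < psi_0(epsilon_{Omega+1}).
The larger ordinal is psi_0(epsilon_{Omega+1}) (from KPomega (Kripke-Platek set theory with the axiom of infinity)).

psi_0(epsilon_{Omega+1})


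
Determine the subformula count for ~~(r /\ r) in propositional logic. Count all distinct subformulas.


Formula: ~~(r /\ r)
Subformulas found:
  1. r
  2. (r /\ r)
  3. ~(r /\ r)
  4. ~~(r /\ r)
Total distinct subformulas = 4

4


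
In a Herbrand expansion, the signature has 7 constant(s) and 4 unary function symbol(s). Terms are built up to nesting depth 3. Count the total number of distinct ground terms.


Herbrand terms by depth:
Depth 0: 7 constants
Depth 1: 28 new terms (running total: 35)
Depth 2: 112 new terms (running total: 147)
Depth 3: 448 new terms (running total: 595)
Total distinct ground terms = 595

595


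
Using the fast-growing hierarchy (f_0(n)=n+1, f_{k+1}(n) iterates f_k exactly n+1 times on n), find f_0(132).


f_0(132) = 132 + 1 = 133

133


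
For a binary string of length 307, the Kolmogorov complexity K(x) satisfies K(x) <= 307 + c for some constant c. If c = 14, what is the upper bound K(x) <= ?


K(x) <= |x| + c = 307 + 14 = 321

321


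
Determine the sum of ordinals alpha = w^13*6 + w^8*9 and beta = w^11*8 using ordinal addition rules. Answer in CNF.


Ordinal addition (w^13*6 + w^8*9) + w^11*8:
alpha's leading term has exponent 13 > beta's exponent 11, so it survives.
alpha's tail term has exponent 8 < beta's exponent 11, so it is absorbed by beta.
In ordinal addition, any term followed by a strictly larger-exponent term is absorbed.
Result = w^13*6 + w^11*8

w^13*6 + w^11*8


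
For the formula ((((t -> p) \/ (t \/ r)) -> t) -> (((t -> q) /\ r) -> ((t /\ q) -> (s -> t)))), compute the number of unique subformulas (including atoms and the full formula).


Formula: ((((t -> p) \/ (t \/ r)) -> t) -> (((t -> q) /\ r) -> ((t /\ q) -> (s -> t))))
Subformulas found:
  1. q
  2. s
  3. r
  4. t
  5. p
  6. (t -> q)
  7. (t \/ r)
  8. (s -> t)
  9. (t -> p)
  10. (t /\ q)
  11. ((t -> q) /\ r)
  12. ((t /\ q) -> (s -> t))
  13. ((t -> p) \/ (t \/ r))
  14. (((t -> p) \/ (t \/ r)) -> t)
  15. (((t -> q) /\ r) -> ((t /\ q) -> (s -> t)))
  16. ((((t -> p) \/ (t \/ r)) -> t) -> (((t -> q) /\ r) -> ((t /\ q) -> (s -> t))))
Total distinct subformulas = 16

16


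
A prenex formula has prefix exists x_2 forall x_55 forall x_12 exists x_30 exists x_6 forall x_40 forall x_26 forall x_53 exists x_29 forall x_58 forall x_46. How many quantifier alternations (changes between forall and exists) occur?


Walk the prefix and count type changes:
  position 1: exists -> forall <-- alternation
  position 2: forall -> forall
  position 3: forall -> exists <-- alternation
  position 4: exists -> exists
  position 5: exists -> forall <-- alternation
  position 6: forall -> forall
  position 7: forall -> forall
  position 8: forall -> exists <-- alternation
  position 9: exists -> forall <-- alternation
  position 10: forall -> forall
Total alternations = 5

5


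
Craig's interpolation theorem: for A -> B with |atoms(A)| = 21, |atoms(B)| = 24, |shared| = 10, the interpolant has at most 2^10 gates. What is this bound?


Shared atoms = 10
Craig interpolant size bound = 2^10
= 1024

1024


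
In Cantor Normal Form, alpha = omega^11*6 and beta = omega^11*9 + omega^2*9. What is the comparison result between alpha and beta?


Compare term by term from highest exponent:
alpha = omega^11*6
beta = omega^11*9 + omega^2*9
Term 1: alpha has omega^11*6, beta has omega^11*9
Term 2: alpha has omega^0*0, beta has omega^2*9
Result: alpha < beta

alpha < beta


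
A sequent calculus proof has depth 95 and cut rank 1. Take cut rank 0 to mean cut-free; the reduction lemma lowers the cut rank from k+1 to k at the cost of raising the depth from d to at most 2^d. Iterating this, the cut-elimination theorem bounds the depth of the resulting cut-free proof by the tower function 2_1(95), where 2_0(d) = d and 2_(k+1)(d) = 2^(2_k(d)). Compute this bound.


Each rank reduction sends depth d to at most 2^d; cut rank r needs r reductions.
2_0(95) = 95
2_1(95) = 2^95 = 39614081257132168796771975168
Cut-free depth bound = 39614081257132168796771975168

39614081257132168796771975168


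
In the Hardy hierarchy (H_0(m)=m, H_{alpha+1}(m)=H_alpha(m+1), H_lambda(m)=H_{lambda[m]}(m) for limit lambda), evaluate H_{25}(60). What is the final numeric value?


H_25(60):
For finite ordinals k, H_k(n) = n + k (each successor step adds 1).
H_25(60) = 60 + 25 = 85

85


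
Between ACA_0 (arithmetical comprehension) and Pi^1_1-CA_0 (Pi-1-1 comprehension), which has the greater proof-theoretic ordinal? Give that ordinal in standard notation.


Proof-theoretic ordinal of ACA_0 (arithmetical comprehension): epsilon_0
Proof-theoretic ordinal of Pi^1_1-CA_0 (Pi-1-1 comprehension): psi_0(Omega_omega)
Comparing: epsilon_0 < psi_0(Omega_omega).
The larger ordinal is psi_0(Omega_omega) (from Pi^1_1-CA_0 (Pi-1-1 comprehension)).

psi_0(Omega_omega)


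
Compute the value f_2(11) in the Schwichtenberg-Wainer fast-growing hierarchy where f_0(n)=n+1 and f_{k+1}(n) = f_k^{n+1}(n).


f_2(11) = f_1^12(11)
f_1(m) = 2m + 1.
Iterating: f_1^k(n) = 2^k*(n+1) - 1.
f_2(11) = 2^12*(11+1) - 1 = 4096*12 - 1 = 49151

49151


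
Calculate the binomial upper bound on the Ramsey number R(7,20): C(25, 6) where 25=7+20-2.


R(7,20) <= C(7+20-2, 7-1) = C(25, 6)
C(25, 6) = 25! / (6! * 19!)
= 177100

177100


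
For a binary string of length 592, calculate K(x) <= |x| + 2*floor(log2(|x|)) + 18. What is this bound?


floor(log2(592)) = 9
2 * 9 = 18
K(x) <= 592 + 18 + 18 = 628

628


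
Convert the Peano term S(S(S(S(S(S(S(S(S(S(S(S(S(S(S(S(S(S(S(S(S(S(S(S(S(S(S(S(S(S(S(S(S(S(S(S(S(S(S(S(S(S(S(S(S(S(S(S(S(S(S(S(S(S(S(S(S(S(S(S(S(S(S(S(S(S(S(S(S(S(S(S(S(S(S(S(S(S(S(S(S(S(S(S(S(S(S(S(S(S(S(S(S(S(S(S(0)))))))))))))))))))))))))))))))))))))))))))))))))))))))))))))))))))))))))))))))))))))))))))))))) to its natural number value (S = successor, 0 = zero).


Counting successors applied to 0:
96 applications of S to 0 = 96

96


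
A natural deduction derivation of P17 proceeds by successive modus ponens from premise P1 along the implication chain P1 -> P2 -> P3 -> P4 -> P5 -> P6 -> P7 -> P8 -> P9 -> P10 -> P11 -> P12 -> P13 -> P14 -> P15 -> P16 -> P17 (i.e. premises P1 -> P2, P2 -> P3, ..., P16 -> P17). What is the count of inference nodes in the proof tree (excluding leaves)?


We have a chain: P1 -> P2 -> P3 -> P4 -> P5 -> P6 -> P7 -> P8 -> P9 -> P10 -> P11 -> P12 -> P13 -> P14 -> P15 -> P16 -> P17.
Each modus ponens application produces the next variable.
The chain has 17 propositions, so 17-1 = 16 modus ponens steps.
Total inference nodes = 16

16


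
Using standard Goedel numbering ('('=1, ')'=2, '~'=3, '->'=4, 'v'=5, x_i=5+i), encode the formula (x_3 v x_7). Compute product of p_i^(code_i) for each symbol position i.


Formula: (x_3 v x_7)
Symbol codes: [1, 8, 5, 12, 2]
Primes: [2, 3, 5, 7, 11]
p_1^1 = 2^1 = 2
p_2^8 = 3^8 = 6561
p_3^5 = 5^5 = 3125
p_4^12 = 7^12 = 13841287201
p_5^2 = 11^2 = 121
Product = 68677093277606756250

68677093277606756250


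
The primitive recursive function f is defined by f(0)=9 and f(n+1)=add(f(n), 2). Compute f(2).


f(0) = 9
f(1) = add(f(0), 2) = add(9, 2) = 11
f(2) = add(f(1), 2) = add(11, 2) = 13


13


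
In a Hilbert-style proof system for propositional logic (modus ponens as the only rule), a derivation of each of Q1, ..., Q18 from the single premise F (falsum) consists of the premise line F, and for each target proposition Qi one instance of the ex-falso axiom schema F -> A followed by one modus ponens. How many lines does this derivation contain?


Ex falso, line by line:
- 1 premise line (F)
- 18 targets, each needing 1 axiom instance (F -> Qi) + 1 MP = 2 lines: 2 * 18 = 36
Total = 1 + 36 = 37 lines.

37


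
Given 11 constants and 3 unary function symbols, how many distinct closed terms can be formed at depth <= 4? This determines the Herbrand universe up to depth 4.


Herbrand terms by depth:
Depth 0: 11 constants
Depth 1: 33 new terms (running total: 44)
Depth 2: 99 new terms (running total: 143)
Depth 3: 297 new terms (running total: 440)
Depth 4: 891 new terms (running total: 1331)
Total distinct ground terms = 1331

1331


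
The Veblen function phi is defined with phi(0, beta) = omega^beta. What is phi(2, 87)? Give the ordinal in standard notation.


phi(2, 87):
phi(2, beta) = zeta_beta (the beta-th zeta number, fixed point of epsilon).
phi(2, 87) = zeta_87

zeta_87


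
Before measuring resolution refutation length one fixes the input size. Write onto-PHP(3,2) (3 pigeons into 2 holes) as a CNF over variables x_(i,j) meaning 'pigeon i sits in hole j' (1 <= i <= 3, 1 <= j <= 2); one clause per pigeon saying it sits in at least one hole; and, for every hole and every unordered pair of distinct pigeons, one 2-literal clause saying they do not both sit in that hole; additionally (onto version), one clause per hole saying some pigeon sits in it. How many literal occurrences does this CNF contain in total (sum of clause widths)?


onto-PHP(3,2): 3 pigeons, 2 holes, 3*2 = 6 variables.
- pigeon clauses: one per pigeon -> 3 clauses of width 2 -> 6 literals
- hole clauses: 2 holes * C(3,2) = 2 * 3 -> 6 clauses of width 2 -> 12 literals
- onto clauses: one per hole -> 2 clauses of width 3 -> 6 literals
Total literal occurrences = 6 + 12 + 6 = 24

24


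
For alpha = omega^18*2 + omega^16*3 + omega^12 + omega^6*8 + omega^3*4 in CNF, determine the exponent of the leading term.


CNF: omega^18*2 + omega^16*3 + omega^12 + omega^6*8 + omega^3*4
The leading term is omega^18*2, which has exponent 18.

18


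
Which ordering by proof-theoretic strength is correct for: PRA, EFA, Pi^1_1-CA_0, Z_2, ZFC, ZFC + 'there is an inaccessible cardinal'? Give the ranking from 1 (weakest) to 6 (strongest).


Ordering by consistency strength:
1. EFA
2. PRA
3. Pi^1_1-CA_0
4. Z_2
5. ZFC
6. ZFC + 'there is an inaccessible cardinal'


PRA=2, EFA=1, Pi^1_1-CA_0=3, Z_2=4, ZFC=5, ZFC + 'there is an inaccessible cardinal'=6


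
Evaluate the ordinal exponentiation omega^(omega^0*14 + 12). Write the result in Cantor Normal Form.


omega^(omega^0*14 + 12):
omega^0 = 1, so the exponent is 14 + 12 = 26 (finite ordinal addition).
Result = omega^26, already a single CNF term.

omega^26


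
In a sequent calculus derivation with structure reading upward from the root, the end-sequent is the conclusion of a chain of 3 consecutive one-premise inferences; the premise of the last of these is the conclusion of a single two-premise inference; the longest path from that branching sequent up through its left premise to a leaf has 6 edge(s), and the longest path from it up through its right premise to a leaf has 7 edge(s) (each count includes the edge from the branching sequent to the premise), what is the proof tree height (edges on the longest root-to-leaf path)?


Longest path through the left premise: 6 edges (measured from the branching sequent)
Longest path through the right premise: 7 edges
Height of the subtree rooted at the branching sequent: max(6, 7) = 7
The branching sequent sits 3 edges above the root (the chain of one-premise inferences), so height = 7 + 3 = 10

10


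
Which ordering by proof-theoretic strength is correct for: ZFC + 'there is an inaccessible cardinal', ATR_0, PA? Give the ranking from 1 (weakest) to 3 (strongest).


Ordering by consistency strength:
1. PA
2. ATR_0
3. ZFC + 'there is an inaccessible cardinal'


ZFC + 'there is an inaccessible cardinal'=3, ATR_0=2, PA=1


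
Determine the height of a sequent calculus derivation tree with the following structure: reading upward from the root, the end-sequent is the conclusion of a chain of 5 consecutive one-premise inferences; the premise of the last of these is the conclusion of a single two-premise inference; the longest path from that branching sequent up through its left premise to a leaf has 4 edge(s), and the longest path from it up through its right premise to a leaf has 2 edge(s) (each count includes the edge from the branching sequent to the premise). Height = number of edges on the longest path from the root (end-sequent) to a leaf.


Longest path through the left premise: 4 edges (measured from the branching sequent)
Longest path through the right premise: 2 edges
Height of the subtree rooted at the branching sequent: max(4, 2) = 4
The branching sequent sits 5 edges above the root (the chain of one-premise inferences), so height = 4 + 5 = 9

9


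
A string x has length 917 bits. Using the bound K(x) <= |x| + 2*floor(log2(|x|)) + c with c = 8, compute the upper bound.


floor(log2(917)) = 9
2 * 9 = 18
K(x) <= 917 + 18 + 8 = 943

943


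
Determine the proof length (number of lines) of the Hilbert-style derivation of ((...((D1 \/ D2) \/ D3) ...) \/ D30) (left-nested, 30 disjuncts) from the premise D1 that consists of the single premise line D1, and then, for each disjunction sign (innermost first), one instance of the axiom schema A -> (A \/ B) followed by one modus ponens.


Building the left-nested 30-ary disjunction from D1:
- 1 premise line (D1)
- 30 disjuncts means 29 disjunction signs; each needs 1 axiom instance + 1 MP = 2 lines: 2 * 29 = 58
Total = 1 + 58 = 59 lines.

59
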